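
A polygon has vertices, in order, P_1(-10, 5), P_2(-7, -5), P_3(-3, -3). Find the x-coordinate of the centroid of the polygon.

-20/3

Apply the surveyor's formula. First the cross-terms c_i = x_i·y_{i+1} − x_{i+1}·y_i:
  85, 6, -45  ⇒  2A = 46, A = 23.
Then Σ (x_i + x_{i+1})·c_i = -920, so x̄ = -920 / (6·23) = -20/3.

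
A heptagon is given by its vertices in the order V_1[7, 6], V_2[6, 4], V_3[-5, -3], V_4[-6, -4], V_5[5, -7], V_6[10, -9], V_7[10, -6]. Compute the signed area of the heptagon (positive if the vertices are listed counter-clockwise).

Σ = (-8) + (2) + (2) + (62) + (25) + (30) + (102) = 215
Signed area = Σ/2 = 107.5 (positive ⇒ counter-clockwise traversal).

107.5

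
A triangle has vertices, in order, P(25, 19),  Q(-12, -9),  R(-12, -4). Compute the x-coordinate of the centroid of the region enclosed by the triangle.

1/3

Apply the surveyor's formula. First the cross-terms c_i = x_i·y_{i+1} − x_{i+1}·y_i:
  3, -60, -128  ⇒  2A = -185, A = -92.5.
Then Σ (x_i + x_{i+1})·c_i = -185, so x̄ = -185 / (6·(-92.5)) = 1/3.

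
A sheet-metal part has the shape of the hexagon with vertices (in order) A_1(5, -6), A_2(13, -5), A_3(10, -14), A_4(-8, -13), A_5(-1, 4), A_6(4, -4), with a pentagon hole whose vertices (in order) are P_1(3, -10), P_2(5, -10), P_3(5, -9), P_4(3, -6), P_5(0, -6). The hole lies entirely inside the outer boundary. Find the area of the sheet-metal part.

Outer boundary:
Apply Gauss's area formula: 2A = Σ (x_i·y_{i+1} − x_{i+1}·y_i), indices taken mod 6.
Cross-terms: 53, -132, -242, -45, -12, -4  ⇒  Σ = -382
Area = |Σ|/2 = 191.
Hole:
Apply Gauss's area formula: 2A = Σ (x_i·y_{i+1} − x_{i+1}·y_i), indices taken mod 5.
Cross-terms: 20, 5, -3, -18, 18  ⇒  Σ = 22
Area = |Σ|/2 = 11.
Net area = 191 − 11 = 180.

180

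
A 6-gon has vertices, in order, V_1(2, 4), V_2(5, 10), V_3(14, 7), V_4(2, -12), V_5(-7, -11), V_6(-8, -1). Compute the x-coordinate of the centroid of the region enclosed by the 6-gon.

Apply Gauss's area formula. First the cross-terms c_i = x_i·y_{i+1} − x_{i+1}·y_i:
  0, -105, -182, -106, -81, -30  ⇒  2A = -504, A = -252.
Then Σ (x_i + x_{i+1})·c_i = -2982, so x̄ = -2982 / (6·(-252)) = 71/36.

71/36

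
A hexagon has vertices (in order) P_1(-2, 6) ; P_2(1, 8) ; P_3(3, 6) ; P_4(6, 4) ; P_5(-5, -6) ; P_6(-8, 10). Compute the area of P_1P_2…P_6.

103

Cross-terms: -22, -18, -24, -16, -98, -28  ⇒  Σ = -206
Area = |Σ|/2 = 103.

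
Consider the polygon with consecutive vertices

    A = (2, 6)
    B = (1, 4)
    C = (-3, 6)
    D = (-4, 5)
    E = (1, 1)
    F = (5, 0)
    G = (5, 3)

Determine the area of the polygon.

Apply Gauss's area formula: 2A = Σ (x_i·y_{i+1} − x_{i+1}·y_i), indices taken mod 7.
Σ = (2) + (18) + (9) + (-9) + (-5) + (15) + (24) = 54
Area = |Σ|/2 = 27.

27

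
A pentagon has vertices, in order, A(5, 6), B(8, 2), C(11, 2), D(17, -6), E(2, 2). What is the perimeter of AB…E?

|AB| = √((3)² + (-4)²) = √25 = 5
|BC| = √((3)² + (0)²) = √9 = 3
|CD| = √((6)² + (-8)²) = √100 = 10
|DE| = √((-15)² + (8)²) = √289 = 17
|EA| = √((3)² + (4)²) = √25 = 5
Perimeter = 5 + 3 + 10 + 17 + 5 = 40.

40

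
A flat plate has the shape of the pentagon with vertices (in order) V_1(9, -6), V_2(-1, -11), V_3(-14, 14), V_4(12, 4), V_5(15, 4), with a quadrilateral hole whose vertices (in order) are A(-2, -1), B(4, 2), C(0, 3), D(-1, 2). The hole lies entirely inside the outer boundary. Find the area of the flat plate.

307.5

Outer boundary:
Apply Gauss's area formula: 2A = Σ (x_i·y_{i+1} − x_{i+1}·y_i), indices taken mod 5.
Σ = (-105) + (-168) + (-224) + (-12) + (-126) = -635
Area = |Σ|/2 = 317.5.
Hole:
Σ = (0) + (12) + (3) + (5) = 20
Area = |Σ|/2 = 10.
Net area = 317.5 − 10 = 307.5.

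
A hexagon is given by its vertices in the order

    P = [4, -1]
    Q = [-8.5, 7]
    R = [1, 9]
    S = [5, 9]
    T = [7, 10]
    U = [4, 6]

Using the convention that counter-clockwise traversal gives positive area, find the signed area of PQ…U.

Apply the shoelace formula: 2A = Σ (x_i·y_{i+1} − x_{i+1}·y_i), indices taken mod 6.
Σ = (19.5) + (-83.5) + (-36) + (-13) + (2) + (-28) = -139
Signed area = Σ/2 = -69.5 (negative ⇒ clockwise traversal).

-69.5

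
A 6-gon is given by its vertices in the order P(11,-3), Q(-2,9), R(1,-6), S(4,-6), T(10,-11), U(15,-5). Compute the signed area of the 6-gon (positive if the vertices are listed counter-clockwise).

Apply the shoelace (surveyor's) formula: 2A = Σ (x_i·y_{i+1} − x_{i+1}·y_i), indices taken mod 6.
Cross-terms: 93, 3, 18, 16, 115, 10  ⇒  Σ = 255
Signed area = Σ/2 = 127.5 (positive ⇒ counter-clockwise traversal).

127.5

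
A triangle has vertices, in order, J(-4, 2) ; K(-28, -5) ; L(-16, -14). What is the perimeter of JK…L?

60

|JK| = √((-24)² + (-7)²) = √625 = 25
|KL| = √((12)² + (-9)²) = √225 = 15
|LJ| = √((12)² + (16)²) = √400 = 20
Perimeter = 25 + 15 + 20 = 60.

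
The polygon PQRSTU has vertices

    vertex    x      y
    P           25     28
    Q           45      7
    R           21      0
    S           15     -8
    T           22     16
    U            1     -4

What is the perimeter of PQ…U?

|PQ| = √((20)² + (-21)²) = √841 = 29
|QR| = √((-24)² + (-7)²) = √625 = 25
|RS| = √((-6)² + (-8)²) = √100 = 10
|ST| = √((7)² + (24)²) = √625 = 25
|TU| = √((-21)² + (-20)²) = √841 = 29
|UP| = √((24)² + (32)²) = √1600 = 40
Perimeter = 29 + 25 + 10 + 25 + 29 + 40 = 158.

158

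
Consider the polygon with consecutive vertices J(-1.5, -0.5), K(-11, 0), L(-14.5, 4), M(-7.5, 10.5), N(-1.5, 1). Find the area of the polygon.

80.625

Apply Gauss's area formula: 2A = Σ (x_i·y_{i+1} − x_{i+1}·y_i), indices taken mod 5.
Σ = (-5.5) + (-44) + (-122.25) + (8.25) + (2.25) = -161.25
Area = |Σ|/2 = 80.625.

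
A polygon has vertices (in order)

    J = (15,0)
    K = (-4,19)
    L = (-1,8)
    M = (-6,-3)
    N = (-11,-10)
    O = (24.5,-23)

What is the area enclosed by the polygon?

J→K: (15)(19) − (-4)(0) = 285
K→L: (-4)(8) − (-1)(19) = -13
L→M: (-1)(-3) − (-6)(8) = 51
M→N: (-6)(-10) − (-11)(-3) = 27
N→O: (-11)(-23) − (24.5)(-10) = 498
O→J: (24.5)(0) − (15)(-23) = 345
Σ = 1193
Area = |Σ|/2 = 596.5.

596.5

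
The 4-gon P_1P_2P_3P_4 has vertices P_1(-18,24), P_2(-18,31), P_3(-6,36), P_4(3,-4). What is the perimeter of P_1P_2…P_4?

96

|P_1P_2| = √((0)² + (7)²) = √49 = 7
|P_2P_3| = √((12)² + (5)²) = √169 = 13
|P_3P_4| = √((9)² + (-40)²) = √1681 = 41
|P_4P_1| = √((-21)² + (28)²) = √1225 = 35
Perimeter = 7 + 13 + 41 + 35 = 96.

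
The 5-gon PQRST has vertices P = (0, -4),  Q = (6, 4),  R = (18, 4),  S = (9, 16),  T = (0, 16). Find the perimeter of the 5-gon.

|PQ| = √((6)² + (8)²) = √100 = 10
|QR| = √((12)² + (0)²) = √144 = 12
|RS| = √((-9)² + (12)²) = √225 = 15
|ST| = √((-9)² + (0)²) = √81 = 9
|TP| = √((0)² + (-20)²) = √400 = 20
Perimeter = 10 + 12 + 15 + 9 + 20 = 66.

66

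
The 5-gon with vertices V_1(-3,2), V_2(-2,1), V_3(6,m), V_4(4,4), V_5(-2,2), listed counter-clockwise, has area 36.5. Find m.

-6

Write out the shoelace sum; only the two edges meeting at V_3 involve m:
2·Area = [((-2)·m − 6·1) + (6·4 − 4·m)] + 19
       = -6·m + 37 = 73
⇒ m = -6.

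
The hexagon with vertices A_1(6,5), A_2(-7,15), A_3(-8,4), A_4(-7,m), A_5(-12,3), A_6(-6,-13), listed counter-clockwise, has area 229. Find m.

3

Write out the shoelace sum; only the two edges meeting at A_4 involve m:
2·Area = [((-8)·m − (-7)·4) + ((-7)·3 − (-12)·m)] + 439
       = 4·m + 446 = 458
⇒ m = 3.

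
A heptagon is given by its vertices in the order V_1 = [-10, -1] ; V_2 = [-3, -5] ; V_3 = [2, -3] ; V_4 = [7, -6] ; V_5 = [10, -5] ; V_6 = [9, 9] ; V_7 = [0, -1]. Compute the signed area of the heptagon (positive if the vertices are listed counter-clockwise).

Σ = (47) + (19) + (9) + (25) + (135) + (-9) + (-10) = 216
Signed area = Σ/2 = 108 (positive ⇒ counter-clockwise traversal).

108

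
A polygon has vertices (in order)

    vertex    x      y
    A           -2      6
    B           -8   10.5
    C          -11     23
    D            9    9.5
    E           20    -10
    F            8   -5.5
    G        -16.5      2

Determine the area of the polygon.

A→B: (-2)(10.5) − (-8)(6) = 27
B→C: (-8)(23) − (-11)(10.5) = -68.5
C→D: (-11)(9.5) − (9)(23) = -311.5
D→E: (9)(-10) − (20)(9.5) = -280
E→F: (20)(-5.5) − (8)(-10) = -30
F→G: (8)(2) − (-16.5)(-5.5) = -74.75
G→A: (-16.5)(6) − (-2)(2) = -95
Σ = -832.75
Area = |Σ|/2 = 416.375.

416.375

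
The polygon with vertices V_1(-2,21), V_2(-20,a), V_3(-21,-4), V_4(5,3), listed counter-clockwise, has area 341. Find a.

6

Write out the shoelace sum; only the two edges meeting at V_2 involve a:
2·Area = [((-2)·a − (-20)·21) + ((-20)·(-4) − (-21)·a)] + 68
       = 19·a + 568 = 682
⇒ a = 6.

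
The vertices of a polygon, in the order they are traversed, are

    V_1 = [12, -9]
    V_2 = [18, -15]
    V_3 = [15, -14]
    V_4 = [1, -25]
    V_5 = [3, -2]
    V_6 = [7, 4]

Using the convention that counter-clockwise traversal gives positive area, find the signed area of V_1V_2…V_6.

Apply the shoelace formula: 2A = Σ (x_i·y_{i+1} − x_{i+1}·y_i), indices taken mod 6.
Σ = (-18) + (-27) + (-361) + (73) + (26) + (-111) = -418
Signed area = Σ/2 = -209 (negative ⇒ clockwise traversal).

-209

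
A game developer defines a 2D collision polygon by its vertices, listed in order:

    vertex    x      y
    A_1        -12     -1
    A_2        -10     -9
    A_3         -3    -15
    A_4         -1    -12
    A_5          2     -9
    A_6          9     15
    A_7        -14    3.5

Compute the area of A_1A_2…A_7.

341.75

Apply Gauss's area formula: 2A = Σ (x_i·y_{i+1} − x_{i+1}·y_i), indices taken mod 7.
Σ = (98) + (123) + (21) + (33) + (111) + (241.5) + (56) = 683.5
Area = |Σ|/2 = 341.75.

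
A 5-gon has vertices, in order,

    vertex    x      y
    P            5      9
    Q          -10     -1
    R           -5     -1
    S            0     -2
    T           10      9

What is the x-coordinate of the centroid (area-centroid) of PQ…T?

Apply the surveyor's formula. First the cross-terms c_i = x_i·y_{i+1} − x_{i+1}·y_i:
  85, 5, 10, 20, 45  ⇒  2A = 165, A = 82.5.
Then Σ (x_i + x_{i+1})·c_i = 325, so x̄ = 325 / (6·82.5) = 65/99.

65/99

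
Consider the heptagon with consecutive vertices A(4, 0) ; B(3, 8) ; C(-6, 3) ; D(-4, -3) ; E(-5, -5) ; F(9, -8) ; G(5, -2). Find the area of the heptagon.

Apply Gauss's area formula: 2A = Σ (x_i·y_{i+1} − x_{i+1}·y_i), indices taken mod 7.
Cross-terms: 32, 57, 30, 5, 85, 22, 8  ⇒  Σ = 239
Area = |Σ|/2 = 119.5.

119.5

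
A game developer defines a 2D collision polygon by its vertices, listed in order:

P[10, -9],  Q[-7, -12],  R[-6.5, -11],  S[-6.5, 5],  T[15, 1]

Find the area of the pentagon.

Σ = (-183) + (-1) + (-104) + (-81.5) + (-145) = -514.5
Area = |Σ|/2 = 257.25.

257.25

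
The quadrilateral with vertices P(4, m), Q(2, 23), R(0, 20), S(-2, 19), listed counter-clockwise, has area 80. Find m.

Write out the shoelace sum; only the two edges meeting at P involve m:
2·Area = [((-2)·m − 4·19) + (4·23 − 2·m)] + 80
       = -4·m + 96 = 160
⇒ m = -16.

-16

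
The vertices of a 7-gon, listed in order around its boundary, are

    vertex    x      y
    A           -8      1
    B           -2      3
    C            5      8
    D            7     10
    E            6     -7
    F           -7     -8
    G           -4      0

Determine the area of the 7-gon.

Σ = (-22) + (-31) + (-6) + (-109) + (-97) + (-32) + (-4) = -301
Area = |Σ|/2 = 150.5.

150.5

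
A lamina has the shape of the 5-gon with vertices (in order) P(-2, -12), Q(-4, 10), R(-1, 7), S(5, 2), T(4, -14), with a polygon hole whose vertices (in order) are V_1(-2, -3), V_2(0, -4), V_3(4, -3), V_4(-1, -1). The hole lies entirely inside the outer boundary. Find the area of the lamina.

Outer boundary:
Σ = (-68) + (-18) + (-37) + (-78) + (-76) = -277
Area = |Σ|/2 = 138.5.
Hole:
Σ = (8) + (16) + (-7) + (1) = 18
Area = |Σ|/2 = 9.
Net area = 138.5 − 9 = 129.5.

129.5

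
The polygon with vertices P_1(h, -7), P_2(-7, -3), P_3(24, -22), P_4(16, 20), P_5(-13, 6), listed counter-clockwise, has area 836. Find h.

Write out the shoelace sum; only the two edges meeting at P_1 involve h:
2·Area = [((-13)·(-7) − h·6) + (h·(-3) − (-7)·(-7))] + 1414
       = -9·h + 1456 = 1672
⇒ h = -24.

-24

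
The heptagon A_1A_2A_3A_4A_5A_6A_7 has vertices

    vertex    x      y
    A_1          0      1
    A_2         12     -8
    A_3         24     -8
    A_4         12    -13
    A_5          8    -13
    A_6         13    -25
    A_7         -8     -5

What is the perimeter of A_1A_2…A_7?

96

|A_1A_2| = √((12)² + (-9)²) = √225 = 15
|A_2A_3| = √((12)² + (0)²) = √144 = 12
|A_3A_4| = √((-12)² + (-5)²) = √169 = 13
|A_4A_5| = √((-4)² + (0)²) = √16 = 4
|A_5A_6| = √((5)² + (-12)²) = √169 = 13
|A_6A_7| = √((-21)² + (20)²) = √841 = 29
|A_7A_1| = √((8)² + (6)²) = √100 = 10
Perimeter = 15 + 12 + 13 + 4 + 13 + 29 + 10 = 96.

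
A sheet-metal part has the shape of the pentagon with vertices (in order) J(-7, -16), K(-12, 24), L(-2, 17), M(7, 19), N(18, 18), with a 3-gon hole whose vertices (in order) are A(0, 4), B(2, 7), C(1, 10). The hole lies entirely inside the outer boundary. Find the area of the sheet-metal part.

Outer boundary:
J→K: (-7)(24) − (-12)(-16) = -360
K→L: (-12)(17) − (-2)(24) = -156
L→M: (-2)(19) − (7)(17) = -157
M→N: (7)(18) − (18)(19) = -216
N→J: (18)(-16) − (-7)(18) = -162
Σ = -1051
Area = |Σ|/2 = 525.5.
Hole:
Apply the shoelace formula: 2A = Σ (x_i·y_{i+1} − x_{i+1}·y_i), indices taken mod 3.
Σ = (-8) + (13) + (4) = 9
Area = |Σ|/2 = 4.5.
Net area = 525.5 − 4.5 = 521.

521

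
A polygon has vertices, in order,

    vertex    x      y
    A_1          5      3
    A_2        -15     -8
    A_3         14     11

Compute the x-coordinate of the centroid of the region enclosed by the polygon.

Apply Gauss's area formula. First the cross-terms c_i = x_i·y_{i+1} − x_{i+1}·y_i:
  5, -53, -13  ⇒  2A = -61, A = -30.5.
Then Σ (x_i + x_{i+1})·c_i = -244, so x̄ = -244 / (6·(-30.5)) = 4/3.

4/3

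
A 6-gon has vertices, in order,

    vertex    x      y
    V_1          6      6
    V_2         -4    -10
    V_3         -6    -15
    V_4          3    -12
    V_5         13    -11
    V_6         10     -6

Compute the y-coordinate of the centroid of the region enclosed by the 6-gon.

-1597/249

Apply the surveyor's formula. First the cross-terms c_i = x_i·y_{i+1} − x_{i+1}·y_i:
  -36, 0, 117, 123, 32, 96  ⇒  2A = 332, A = 166.
Then Σ (y_i + y_{i+1})·c_i = -6388, so ȳ = -6388 / (6·166) = -1597/249.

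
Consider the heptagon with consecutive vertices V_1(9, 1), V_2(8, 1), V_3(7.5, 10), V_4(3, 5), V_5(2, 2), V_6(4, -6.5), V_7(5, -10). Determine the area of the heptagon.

Apply the shoelace (surveyor's) formula: 2A = Σ (x_i·y_{i+1} − x_{i+1}·y_i), indices taken mod 7.
Σ = (1) + (72.5) + (7.5) + (-4) + (-21) + (-7.5) + (95) = 143.5
Area = |Σ|/2 = 71.75.

71.75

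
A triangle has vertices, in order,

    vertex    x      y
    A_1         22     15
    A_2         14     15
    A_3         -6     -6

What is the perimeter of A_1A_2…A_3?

|A_1A_2| = √((-8)² + (0)²) = √64 = 8
|A_2A_3| = √((-20)² + (-21)²) = √841 = 29
|A_3A_1| = √((28)² + (21)²) = √1225 = 35
Perimeter = 8 + 29 + 35 = 72.

72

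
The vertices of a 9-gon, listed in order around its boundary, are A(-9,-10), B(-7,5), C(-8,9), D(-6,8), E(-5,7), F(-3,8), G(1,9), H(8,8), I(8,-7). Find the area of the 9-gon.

A→B: (-9)(5) − (-7)(-10) = -115
B→C: (-7)(9) − (-8)(5) = -23
C→D: (-8)(8) − (-6)(9) = -10
D→E: (-6)(7) − (-5)(8) = -2
E→F: (-5)(8) − (-3)(7) = -19
F→G: (-3)(9) − (1)(8) = -35
G→H: (1)(8) − (8)(9) = -64
H→I: (8)(-7) − (8)(8) = -120
I→A: (8)(-10) − (-9)(-7) = -143
Σ = -531
Area = |Σ|/2 = 265.5.

265.5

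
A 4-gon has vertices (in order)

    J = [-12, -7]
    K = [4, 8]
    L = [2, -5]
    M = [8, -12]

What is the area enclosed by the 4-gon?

Apply the surveyor's formula: 2A = Σ (x_i·y_{i+1} − x_{i+1}·y_i), indices taken mod 4.
Σ = (-68) + (-36) + (16) + (-200) = -288
Area = |Σ|/2 = 144.

144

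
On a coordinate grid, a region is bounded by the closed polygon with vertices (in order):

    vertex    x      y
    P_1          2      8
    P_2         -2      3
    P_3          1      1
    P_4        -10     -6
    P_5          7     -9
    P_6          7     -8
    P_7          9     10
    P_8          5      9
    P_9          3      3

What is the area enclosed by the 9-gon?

169.5

Σ = (22) + (-5) + (4) + (132) + (7) + (142) + (31) + (-12) + (18) = 339
Area = |Σ|/2 = 169.5.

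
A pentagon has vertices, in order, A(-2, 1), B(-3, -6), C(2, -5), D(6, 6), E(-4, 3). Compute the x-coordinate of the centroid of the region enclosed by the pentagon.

0.796875

Apply the shoelace (surveyor's) formula. First the cross-terms c_i = x_i·y_{i+1} − x_{i+1}·y_i:
  15, 27, 42, 42, 2  ⇒  2A = 128, A = 64.
Then Σ (x_i + x_{i+1})·c_i = 306, so x̄ = 306 / (6·64) = 0.796875.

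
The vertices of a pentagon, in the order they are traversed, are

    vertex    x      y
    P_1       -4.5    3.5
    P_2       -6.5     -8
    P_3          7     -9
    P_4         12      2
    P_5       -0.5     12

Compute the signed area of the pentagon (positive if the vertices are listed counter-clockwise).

246.25

Apply the shoelace formula: 2A = Σ (x_i·y_{i+1} − x_{i+1}·y_i), indices taken mod 5.
Σ = (58.75) + (114.5) + (122) + (145) + (52.25) = 492.5
Signed area = Σ/2 = 246.25 (positive ⇒ counter-clockwise traversal).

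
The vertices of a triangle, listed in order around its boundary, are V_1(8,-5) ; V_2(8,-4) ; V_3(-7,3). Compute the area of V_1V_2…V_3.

7.5

Apply the surveyor's formula: 2A = Σ (x_i·y_{i+1} − x_{i+1}·y_i), indices taken mod 3.
Σ = (8) + (-4) + (11) = 15
Area = |Σ|/2 = 7.5.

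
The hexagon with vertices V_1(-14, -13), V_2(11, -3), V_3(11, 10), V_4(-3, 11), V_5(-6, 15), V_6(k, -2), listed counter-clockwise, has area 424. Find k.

Write out the shoelace sum; only the two edges meeting at V_6 involve k:
2·Area = [((-6)·(-2) − k·15) + (k·(-13) − (-14)·(-2))] + 500
       = -28·k + 484 = 848
⇒ k = -13.

-13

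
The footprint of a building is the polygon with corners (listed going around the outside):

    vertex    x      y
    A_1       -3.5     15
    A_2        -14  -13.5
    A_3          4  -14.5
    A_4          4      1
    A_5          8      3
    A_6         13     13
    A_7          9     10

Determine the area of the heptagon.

414.125

Cross-terms: 257.25, 257, 62, 4, 65, 13, 170  ⇒  Σ = 828.25
Area = |Σ|/2 = 414.125.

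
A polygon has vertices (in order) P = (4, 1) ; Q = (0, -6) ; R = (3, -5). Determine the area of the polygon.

8.5

Cross-terms: -24, 18, 23  ⇒  Σ = 17
Area = |Σ|/2 = 8.5.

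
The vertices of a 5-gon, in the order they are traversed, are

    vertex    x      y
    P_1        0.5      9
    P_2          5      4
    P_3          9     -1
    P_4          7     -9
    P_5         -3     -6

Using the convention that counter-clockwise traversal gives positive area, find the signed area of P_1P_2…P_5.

-125.5

Apply Gauss's area formula: 2A = Σ (x_i·y_{i+1} − x_{i+1}·y_i), indices taken mod 5.
P_1→P_2: (0.5)(4) − (5)(9) = -43
P_2→P_3: (5)(-1) − (9)(4) = -41
P_3→P_4: (9)(-9) − (7)(-1) = -74
P_4→P_5: (7)(-6) − (-3)(-9) = -69
P_5→P_1: (-3)(9) − (0.5)(-6) = -24
Σ = -251
Signed area = Σ/2 = -125.5 (negative ⇒ clockwise traversal).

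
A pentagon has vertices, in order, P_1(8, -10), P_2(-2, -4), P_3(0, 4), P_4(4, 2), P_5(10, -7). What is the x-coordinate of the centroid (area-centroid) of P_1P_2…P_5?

Apply the shoelace (surveyor's) formula. First the cross-terms c_i = x_i·y_{i+1} − x_{i+1}·y_i:
  -52, -8, -16, -48, -44  ⇒  2A = -168, A = -84.
Then Σ (x_i + x_{i+1})·c_i = -1824, so x̄ = -1824 / (6·(-84)) = 76/21.

76/21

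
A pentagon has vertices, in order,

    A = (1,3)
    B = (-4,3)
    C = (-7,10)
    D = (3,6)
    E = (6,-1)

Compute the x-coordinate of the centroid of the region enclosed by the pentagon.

Apply the shoelace formula. First the cross-terms c_i = x_i·y_{i+1} − x_{i+1}·y_i:
  15, -19, -72, -39, 19  ⇒  2A = -96, A = -48.
Then Σ (x_i + x_{i+1})·c_i = 234, so x̄ = 234 / (6·(-48)) = -0.8125.

-0.8125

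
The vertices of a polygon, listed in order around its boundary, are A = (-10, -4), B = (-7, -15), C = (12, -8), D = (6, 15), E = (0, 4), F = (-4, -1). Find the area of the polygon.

Cross-terms: 122, 236, 228, 24, 16, 6  ⇒  Σ = 632
Area = |Σ|/2 = 316.

316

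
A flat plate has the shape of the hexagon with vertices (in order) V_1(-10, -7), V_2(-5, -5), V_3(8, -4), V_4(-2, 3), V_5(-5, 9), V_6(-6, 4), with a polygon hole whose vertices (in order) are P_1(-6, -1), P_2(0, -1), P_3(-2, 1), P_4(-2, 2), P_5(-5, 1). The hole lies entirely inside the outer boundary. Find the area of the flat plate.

Outer boundary:
Apply the shoelace (surveyor's) formula: 2A = Σ (x_i·y_{i+1} − x_{i+1}·y_i), indices taken mod 6.
Σ = (15) + (60) + (16) + (-3) + (34) + (82) = 204
Area = |Σ|/2 = 102.
Hole:
Apply the shoelace formula: 2A = Σ (x_i·y_{i+1} − x_{i+1}·y_i), indices taken mod 5.
Σ = (6) + (-2) + (-2) + (8) + (11) = 21
Area = |Σ|/2 = 10.5.
Net area = 102 − 10.5 = 91.5.

91.5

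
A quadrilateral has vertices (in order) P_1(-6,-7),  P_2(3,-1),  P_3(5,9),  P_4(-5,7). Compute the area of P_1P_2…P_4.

108

Apply Gauss's area formula: 2A = Σ (x_i·y_{i+1} − x_{i+1}·y_i), indices taken mod 4.
Σ = (27) + (32) + (80) + (77) = 216
Area = |Σ|/2 = 108.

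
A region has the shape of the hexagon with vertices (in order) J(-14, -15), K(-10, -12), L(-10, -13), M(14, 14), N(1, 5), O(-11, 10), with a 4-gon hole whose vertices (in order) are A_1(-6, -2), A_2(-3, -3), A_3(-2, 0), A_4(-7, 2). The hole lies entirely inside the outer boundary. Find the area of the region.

234

Outer boundary:
Apply Gauss's area formula: 2A = Σ (x_i·y_{i+1} − x_{i+1}·y_i), indices taken mod 6.
Σ = (18) + (10) + (42) + (56) + (65) + (305) = 496
Area = |Σ|/2 = 248.
Hole:
Apply the shoelace formula: 2A = Σ (x_i·y_{i+1} − x_{i+1}·y_i), indices taken mod 4.
Cross-terms: 12, -6, -4, 26  ⇒  Σ = 28
Area = |Σ|/2 = 14.
Net area = 248 − 14 = 234.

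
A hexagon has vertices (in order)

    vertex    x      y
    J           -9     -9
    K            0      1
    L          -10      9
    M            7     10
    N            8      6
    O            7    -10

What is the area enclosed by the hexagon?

237.5

Apply the surveyor's formula: 2A = Σ (x_i·y_{i+1} − x_{i+1}·y_i), indices taken mod 6.
Σ = (-9) + (10) + (-163) + (-38) + (-122) + (-153) = -475
Area = |Σ|/2 = 237.5.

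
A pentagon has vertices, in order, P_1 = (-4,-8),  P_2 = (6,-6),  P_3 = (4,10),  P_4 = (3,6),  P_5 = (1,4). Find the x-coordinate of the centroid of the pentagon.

Apply the shoelace formula. First the cross-terms c_i = x_i·y_{i+1} − x_{i+1}·y_i:
  72, 84, -6, 6, 8  ⇒  2A = 164, A = 82.
Then Σ (x_i + x_{i+1})·c_i = 942, so x̄ = 942 / (6·82) = 157/82.

157/82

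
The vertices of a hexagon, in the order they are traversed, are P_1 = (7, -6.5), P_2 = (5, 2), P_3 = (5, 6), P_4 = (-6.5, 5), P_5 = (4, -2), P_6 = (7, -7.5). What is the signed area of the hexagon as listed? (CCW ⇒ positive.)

57.25

Σ = (46.5) + (20) + (64) + (-7) + (-16) + (7) = 114.5
Signed area = Σ/2 = 57.25 (positive ⇒ counter-clockwise traversal).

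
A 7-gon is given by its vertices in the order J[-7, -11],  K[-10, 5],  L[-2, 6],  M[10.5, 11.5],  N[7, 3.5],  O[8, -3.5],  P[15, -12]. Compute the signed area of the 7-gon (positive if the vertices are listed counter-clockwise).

-334.875

Apply the surveyor's formula: 2A = Σ (x_i·y_{i+1} − x_{i+1}·y_i), indices taken mod 7.
J→K: (-7)(5) − (-10)(-11) = -145
K→L: (-10)(6) − (-2)(5) = -50
L→M: (-2)(11.5) − (10.5)(6) = -86
M→N: (10.5)(3.5) − (7)(11.5) = -43.75
N→O: (7)(-3.5) − (8)(3.5) = -52.5
O→P: (8)(-12) − (15)(-3.5) = -43.5
P→J: (15)(-11) − (-7)(-12) = -249
Σ = -669.75
Signed area = Σ/2 = -334.875 (negative ⇒ clockwise traversal).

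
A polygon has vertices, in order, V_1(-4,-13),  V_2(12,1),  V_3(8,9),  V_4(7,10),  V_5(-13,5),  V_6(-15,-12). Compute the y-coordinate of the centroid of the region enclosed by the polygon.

-79/58

Apply the surveyor's formula. First the cross-terms c_i = x_i·y_{i+1} − x_{i+1}·y_i:
  152, 100, 17, 165, 231, 147  ⇒  2A = 812, A = 406.
Then Σ (y_i + y_{i+1})·c_i = -3318, so ȳ = -3318 / (6·406) = -79/58.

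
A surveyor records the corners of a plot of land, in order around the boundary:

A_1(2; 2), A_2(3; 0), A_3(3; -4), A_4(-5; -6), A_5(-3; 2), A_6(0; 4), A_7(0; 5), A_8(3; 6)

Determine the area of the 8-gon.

58.5

Σ = (-6) + (-12) + (-38) + (-28) + (-12) + (0) + (-15) + (-6) = -117
Area = |Σ|/2 = 58.5.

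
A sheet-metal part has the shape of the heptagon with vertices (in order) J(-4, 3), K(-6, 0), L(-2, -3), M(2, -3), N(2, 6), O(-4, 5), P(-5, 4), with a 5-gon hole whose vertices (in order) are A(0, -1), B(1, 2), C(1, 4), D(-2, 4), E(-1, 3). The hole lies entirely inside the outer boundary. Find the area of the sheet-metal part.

Outer boundary:
J→K: (-4)(0) − (-6)(3) = 18
K→L: (-6)(-3) − (-2)(0) = 18
L→M: (-2)(-3) − (2)(-3) = 12
M→N: (2)(6) − (2)(-3) = 18
N→O: (2)(5) − (-4)(6) = 34
O→P: (-4)(4) − (-5)(5) = 9
P→J: (-5)(3) − (-4)(4) = 1
Σ = 110
Area = |Σ|/2 = 55.
Hole:
Σ = (1) + (2) + (12) + (-2) + (1) = 14
Area = |Σ|/2 = 7.
Net area = 55 − 7 = 48.

48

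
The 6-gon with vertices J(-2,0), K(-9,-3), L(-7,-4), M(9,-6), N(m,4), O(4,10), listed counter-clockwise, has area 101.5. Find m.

4

Write out the shoelace sum; only the two edges meeting at N involve m:
2·Area = [(9·4 − m·(-6)) + (m·10 − 4·4)] + 119
       = 16·m + 139 = 203
⇒ m = 4.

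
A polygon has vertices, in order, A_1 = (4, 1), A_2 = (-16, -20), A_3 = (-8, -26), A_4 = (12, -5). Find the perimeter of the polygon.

78

|A_1A_2| = √((-20)² + (-21)²) = √841 = 29
|A_2A_3| = √((8)² + (-6)²) = √100 = 10
|A_3A_4| = √((20)² + (21)²) = √841 = 29
|A_4A_1| = √((-8)² + (6)²) = √100 = 10
Perimeter = 29 + 10 + 29 + 10 = 78.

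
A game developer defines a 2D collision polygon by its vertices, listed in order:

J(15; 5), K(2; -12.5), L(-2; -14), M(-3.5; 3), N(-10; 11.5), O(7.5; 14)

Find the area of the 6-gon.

357.25

Apply the shoelace (surveyor's) formula: 2A = Σ (x_i·y_{i+1} − x_{i+1}·y_i), indices taken mod 6.
Cross-terms: -197.5, -53, -55, -10.25, -226.25, -172.5  ⇒  Σ = -714.5
Area = |Σ|/2 = 357.25.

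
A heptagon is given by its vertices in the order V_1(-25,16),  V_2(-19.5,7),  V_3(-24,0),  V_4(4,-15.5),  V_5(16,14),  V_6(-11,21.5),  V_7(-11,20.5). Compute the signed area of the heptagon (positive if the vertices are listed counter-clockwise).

913.25

V_1→V_2: (-25)(7) − (-19.5)(16) = 137
V_2→V_3: (-19.5)(0) − (-24)(7) = 168
V_3→V_4: (-24)(-15.5) − (4)(0) = 372
V_4→V_5: (4)(14) − (16)(-15.5) = 304
V_5→V_6: (16)(21.5) − (-11)(14) = 498
V_6→V_7: (-11)(20.5) − (-11)(21.5) = 11
V_7→V_1: (-11)(16) − (-25)(20.5) = 336.5
Σ = 1826.5
Signed area = Σ/2 = 913.25 (positive ⇒ counter-clockwise traversal).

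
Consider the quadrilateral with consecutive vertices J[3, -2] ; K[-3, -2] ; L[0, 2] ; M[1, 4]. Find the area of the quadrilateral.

17

Apply the shoelace formula: 2A = Σ (x_i·y_{i+1} − x_{i+1}·y_i), indices taken mod 4.
J→K: (3)(-2) − (-3)(-2) = -12
K→L: (-3)(2) − (0)(-2) = -6
L→M: (0)(4) − (1)(2) = -2
M→J: (1)(-2) − (3)(4) = -14
Σ = -34
Area = |Σ|/2 = 17.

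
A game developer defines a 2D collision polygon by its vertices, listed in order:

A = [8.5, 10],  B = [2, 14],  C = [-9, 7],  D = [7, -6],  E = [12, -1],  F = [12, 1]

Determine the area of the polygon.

222.25

Cross-terms: 99, 140, 5, 65, 24, 111.5  ⇒  Σ = 444.5
Area = |Σ|/2 = 222.25.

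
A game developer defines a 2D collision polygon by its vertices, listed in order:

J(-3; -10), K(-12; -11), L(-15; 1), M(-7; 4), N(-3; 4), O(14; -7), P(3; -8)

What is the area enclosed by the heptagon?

256.5

Σ = (-87) + (-177) + (-53) + (-16) + (-35) + (-91) + (-54) = -513
Area = |Σ|/2 = 256.5.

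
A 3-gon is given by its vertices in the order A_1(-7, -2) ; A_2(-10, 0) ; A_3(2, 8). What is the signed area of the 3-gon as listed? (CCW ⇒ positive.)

Apply Gauss's area formula: 2A = Σ (x_i·y_{i+1} − x_{i+1}·y_i), indices taken mod 3.
Σ = (-20) + (-80) + (52) = -48
Signed area = Σ/2 = -24 (negative ⇒ clockwise traversal).

-24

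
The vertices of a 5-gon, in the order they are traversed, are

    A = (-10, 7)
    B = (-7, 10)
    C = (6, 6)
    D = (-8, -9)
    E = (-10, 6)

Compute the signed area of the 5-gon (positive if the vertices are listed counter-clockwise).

-153.5

Apply the shoelace formula: 2A = Σ (x_i·y_{i+1} − x_{i+1}·y_i), indices taken mod 5.
Σ = (-51) + (-102) + (-6) + (-138) + (-10) = -307
Signed area = Σ/2 = -153.5 (negative ⇒ clockwise traversal).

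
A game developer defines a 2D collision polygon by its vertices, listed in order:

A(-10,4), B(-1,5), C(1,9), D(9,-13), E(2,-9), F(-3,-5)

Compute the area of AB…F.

154

Apply the surveyor's formula: 2A = Σ (x_i·y_{i+1} − x_{i+1}·y_i), indices taken mod 6.
Cross-terms: -46, -14, -94, -55, -37, -62  ⇒  Σ = -308
Area = |Σ|/2 = 154.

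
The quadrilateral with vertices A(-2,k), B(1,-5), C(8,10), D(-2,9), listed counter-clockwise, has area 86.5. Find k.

Write out the shoelace sum; only the two edges meeting at A involve k:
2·Area = [((-2)·k − (-2)·9) + ((-2)·(-5) − 1·k)] + 142
       = -3·k + 170 = 173
⇒ k = -1.

-1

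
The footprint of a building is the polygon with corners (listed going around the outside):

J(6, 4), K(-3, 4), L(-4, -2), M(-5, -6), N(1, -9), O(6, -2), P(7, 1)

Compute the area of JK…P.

108.5

Σ = (36) + (22) + (14) + (51) + (52) + (20) + (22) = 217
Area = |Σ|/2 = 108.5.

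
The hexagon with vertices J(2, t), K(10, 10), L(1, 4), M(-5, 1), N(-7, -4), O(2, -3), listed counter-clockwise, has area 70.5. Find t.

-1

The doubled signed area Σ (x_i y_{i+1} − x_{i+1} y_i) is linear in t.
With t=0 it equals 133; the coefficient of t is -8 (from the two edges through J).
So -8·t + 133 = 2·70.5 = 141 ⇒ t = -1.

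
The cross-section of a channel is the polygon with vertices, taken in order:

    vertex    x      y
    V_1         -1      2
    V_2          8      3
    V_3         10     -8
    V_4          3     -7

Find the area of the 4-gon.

80

V_1→V_2: (-1)(3) − (8)(2) = -19
V_2→V_3: (8)(-8) − (10)(3) = -94
V_3→V_4: (10)(-7) − (3)(-8) = -46
V_4→V_1: (3)(2) − (-1)(-7) = -1
Σ = -160
Area = |Σ|/2 = 80.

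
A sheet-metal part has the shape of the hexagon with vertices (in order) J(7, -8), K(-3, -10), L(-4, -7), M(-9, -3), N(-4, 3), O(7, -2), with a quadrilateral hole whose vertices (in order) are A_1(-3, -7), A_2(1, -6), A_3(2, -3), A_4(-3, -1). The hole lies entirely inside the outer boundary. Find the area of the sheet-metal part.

Outer boundary:
Apply Gauss's area formula: 2A = Σ (x_i·y_{i+1} − x_{i+1}·y_i), indices taken mod 6.
J→K: (7)(-10) − (-3)(-8) = -94
K→L: (-3)(-7) − (-4)(-10) = -19
L→M: (-4)(-3) − (-9)(-7) = -51
M→N: (-9)(3) − (-4)(-3) = -39
N→O: (-4)(-2) − (7)(3) = -13
O→J: (7)(-8) − (7)(-2) = -42
Σ = -258
Area = |Σ|/2 = 129.
Hole:
Apply Gauss's area formula: 2A = Σ (x_i·y_{i+1} − x_{i+1}·y_i), indices taken mod 4.
A_1→A_2: (-3)(-6) − (1)(-7) = 25
A_2→A_3: (1)(-3) − (2)(-6) = 9
A_3→A_4: (2)(-1) − (-3)(-3) = -11
A_4→A_1: (-3)(-7) − (-3)(-1) = 18
Σ = 41
Area = |Σ|/2 = 20.5.
Net area = 129 − 20.5 = 108.5.

108.5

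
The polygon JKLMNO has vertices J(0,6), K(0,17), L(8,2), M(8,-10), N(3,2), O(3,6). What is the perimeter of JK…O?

|JK| = √((0)² + (11)²) = √121 = 11
|KL| = √((8)² + (-15)²) = √289 = 17
|LM| = √((0)² + (-12)²) = √144 = 12
|MN| = √((-5)² + (12)²) = √169 = 13
|NO| = √((0)² + (4)²) = √16 = 4
|OJ| = √((-3)² + (0)²) = √9 = 3
Perimeter = 11 + 17 + 12 + 13 + 4 + 3 = 60.

60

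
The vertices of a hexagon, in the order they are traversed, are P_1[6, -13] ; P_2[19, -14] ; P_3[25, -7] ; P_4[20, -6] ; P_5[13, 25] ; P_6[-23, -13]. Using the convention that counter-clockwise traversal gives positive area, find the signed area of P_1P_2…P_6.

Apply the shoelace formula: 2A = Σ (x_i·y_{i+1} − x_{i+1}·y_i), indices taken mod 6.
Σ = (163) + (217) + (-10) + (578) + (406) + (377) = 1731
Signed area = Σ/2 = 865.5 (positive ⇒ counter-clockwise traversal).

865.5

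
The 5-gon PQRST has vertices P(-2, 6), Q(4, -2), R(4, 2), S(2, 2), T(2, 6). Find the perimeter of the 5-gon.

|PQ| = √((6)² + (-8)²) = √100 = 10
|QR| = √((0)² + (4)²) = √16 = 4
|RS| = √((-2)² + (0)²) = √4 = 2
|ST| = √((0)² + (4)²) = √16 = 4
|TP| = √((-4)² + (0)²) = √16 = 4
Perimeter = 10 + 4 + 2 + 4 + 4 = 24.

24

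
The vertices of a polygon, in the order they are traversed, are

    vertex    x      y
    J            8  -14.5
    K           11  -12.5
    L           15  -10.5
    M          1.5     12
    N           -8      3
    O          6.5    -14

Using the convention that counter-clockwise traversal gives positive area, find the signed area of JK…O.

269

Σ = (59.5) + (72) + (195.75) + (100.5) + (92.5) + (17.75) = 538
Signed area = Σ/2 = 269 (positive ⇒ counter-clockwise traversal).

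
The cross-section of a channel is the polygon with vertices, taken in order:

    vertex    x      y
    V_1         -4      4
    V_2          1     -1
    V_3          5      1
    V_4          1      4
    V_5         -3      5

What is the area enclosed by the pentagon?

25

Cross-terms: 0, 6, 19, 17, 8  ⇒  Σ = 50
Area = |Σ|/2 = 25.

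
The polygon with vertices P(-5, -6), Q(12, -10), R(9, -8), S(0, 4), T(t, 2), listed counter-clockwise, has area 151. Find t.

Write out the shoelace sum; only the two edges meeting at T involve t:
2·Area = [(0·2 − t·4) + (t·(-6) − (-5)·2)] + 152
       = -10·t + 162 = 302
⇒ t = -14.

-14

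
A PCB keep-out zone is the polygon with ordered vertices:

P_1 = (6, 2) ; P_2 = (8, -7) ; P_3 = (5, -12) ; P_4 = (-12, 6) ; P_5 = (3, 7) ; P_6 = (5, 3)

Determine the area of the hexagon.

Σ = (-58) + (-61) + (-114) + (-102) + (-26) + (-8) = -369
Area = |Σ|/2 = 184.5.

184.5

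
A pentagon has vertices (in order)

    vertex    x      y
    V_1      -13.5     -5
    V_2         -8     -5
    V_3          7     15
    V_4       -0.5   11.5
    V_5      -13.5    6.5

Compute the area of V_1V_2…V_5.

Σ = (27.5) + (-85) + (88) + (152) + (155.25) = 337.75
Area = |Σ|/2 = 168.875.

168.875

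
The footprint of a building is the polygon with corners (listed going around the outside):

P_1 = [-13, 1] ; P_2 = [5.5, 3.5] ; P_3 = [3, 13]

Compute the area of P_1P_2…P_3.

91

Apply the surveyor's formula: 2A = Σ (x_i·y_{i+1} − x_{i+1}·y_i), indices taken mod 3.
Σ = (-51) + (61) + (172) = 182
Area = |Σ|/2 = 91.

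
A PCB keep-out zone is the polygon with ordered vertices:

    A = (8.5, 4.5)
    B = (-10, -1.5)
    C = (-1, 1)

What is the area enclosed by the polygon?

3.875

Apply the surveyor's formula: 2A = Σ (x_i·y_{i+1} − x_{i+1}·y_i), indices taken mod 3.
Cross-terms: 32.25, -11.5, -13  ⇒  Σ = 7.75
Area = |Σ|/2 = 3.875.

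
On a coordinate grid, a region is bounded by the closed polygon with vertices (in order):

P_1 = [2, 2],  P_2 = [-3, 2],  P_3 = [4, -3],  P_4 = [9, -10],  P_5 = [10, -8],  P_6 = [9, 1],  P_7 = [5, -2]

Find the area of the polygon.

49.5

Apply Gauss's area formula: 2A = Σ (x_i·y_{i+1} − x_{i+1}·y_i), indices taken mod 7.
Cross-terms: 10, 1, -13, 28, 82, -23, 14  ⇒  Σ = 99
Area = |Σ|/2 = 49.5.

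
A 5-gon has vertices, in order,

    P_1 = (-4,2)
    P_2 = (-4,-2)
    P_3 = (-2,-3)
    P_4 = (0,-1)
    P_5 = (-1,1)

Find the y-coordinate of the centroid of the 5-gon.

-14/27

Apply Gauss's area formula. First the cross-terms c_i = x_i·y_{i+1} − x_{i+1}·y_i:
  16, 8, 2, -1, 2  ⇒  2A = 27, A = 13.5.
Then Σ (y_i + y_{i+1})·c_i = -42, so ȳ = -42 / (6·13.5) = -14/27.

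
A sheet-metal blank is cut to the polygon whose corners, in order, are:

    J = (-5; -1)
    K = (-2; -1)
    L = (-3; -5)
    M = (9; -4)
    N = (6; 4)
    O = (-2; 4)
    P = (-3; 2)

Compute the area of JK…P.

90

Apply the shoelace formula: 2A = Σ (x_i·y_{i+1} − x_{i+1}·y_i), indices taken mod 7.
J→K: (-5)(-1) − (-2)(-1) = 3
K→L: (-2)(-5) − (-3)(-1) = 7
L→M: (-3)(-4) − (9)(-5) = 57
M→N: (9)(4) − (6)(-4) = 60
N→O: (6)(4) − (-2)(4) = 32
O→P: (-2)(2) − (-3)(4) = 8
P→J: (-3)(-1) − (-5)(2) = 13
Σ = 180
Area = |Σ|/2 = 90.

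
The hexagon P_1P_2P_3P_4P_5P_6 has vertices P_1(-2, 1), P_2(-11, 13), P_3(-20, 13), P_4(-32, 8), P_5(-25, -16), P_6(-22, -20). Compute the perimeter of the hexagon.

|P_1P_2| = √((-9)² + (12)²) = √225 = 15
|P_2P_3| = √((-9)² + (0)²) = √81 = 9
|P_3P_4| = √((-12)² + (-5)²) = √169 = 13
|P_4P_5| = √((7)² + (-24)²) = √625 = 25
|P_5P_6| = √((3)² + (-4)²) = √25 = 5
|P_6P_1| = √((20)² + (21)²) = √841 = 29
Perimeter = 15 + 9 + 13 + 25 + 5 + 29 = 96.

96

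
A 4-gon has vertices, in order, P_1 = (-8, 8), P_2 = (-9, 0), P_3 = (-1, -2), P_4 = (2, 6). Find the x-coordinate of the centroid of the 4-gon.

Apply the surveyor's formula. First the cross-terms c_i = x_i·y_{i+1} − x_{i+1}·y_i:
  72, 18, -2, 64  ⇒  2A = 152, A = 76.
Then Σ (x_i + x_{i+1})·c_i = -1790, so x̄ = -1790 / (6·76) = -895/228.

-895/228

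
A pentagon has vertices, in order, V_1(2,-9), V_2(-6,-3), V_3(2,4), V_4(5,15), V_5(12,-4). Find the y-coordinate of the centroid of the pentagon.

Apply the shoelace (surveyor's) formula. First the cross-terms c_i = x_i·y_{i+1} − x_{i+1}·y_i:
  -60, -18, 10, -200, -100  ⇒  2A = -368, A = -184.
Then Σ (y_i + y_{i+1})·c_i = -8, so ȳ = -8 / (6·(-184)) = 1/138.

1/138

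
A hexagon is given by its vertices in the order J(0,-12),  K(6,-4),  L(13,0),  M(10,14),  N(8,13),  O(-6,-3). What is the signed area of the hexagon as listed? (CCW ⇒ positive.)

225

Apply the shoelace formula: 2A = Σ (x_i·y_{i+1} − x_{i+1}·y_i), indices taken mod 6.
Σ = (72) + (52) + (182) + (18) + (54) + (72) = 450
Signed area = Σ/2 = 225 (positive ⇒ counter-clockwise traversal).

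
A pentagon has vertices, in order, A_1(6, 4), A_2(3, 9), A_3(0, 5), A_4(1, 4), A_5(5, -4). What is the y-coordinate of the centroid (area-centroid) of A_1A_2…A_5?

79/24

Apply the shoelace formula. First the cross-terms c_i = x_i·y_{i+1} − x_{i+1}·y_i:
  42, 15, -5, -24, 44  ⇒  2A = 72, A = 36.
Then Σ (y_i + y_{i+1})·c_i = 711, so ȳ = 711 / (6·36) = 79/24.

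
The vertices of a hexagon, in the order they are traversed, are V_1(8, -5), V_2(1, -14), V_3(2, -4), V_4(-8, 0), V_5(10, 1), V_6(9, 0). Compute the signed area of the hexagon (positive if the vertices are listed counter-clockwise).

V_1→V_2: (8)(-14) − (1)(-5) = -107
V_2→V_3: (1)(-4) − (2)(-14) = 24
V_3→V_4: (2)(0) − (-8)(-4) = -32
V_4→V_5: (-8)(1) − (10)(0) = -8
V_5→V_6: (10)(0) − (9)(1) = -9
V_6→V_1: (9)(-5) − (8)(0) = -45
Σ = -177
Signed area = Σ/2 = -88.5 (negative ⇒ clockwise traversal).

-88.5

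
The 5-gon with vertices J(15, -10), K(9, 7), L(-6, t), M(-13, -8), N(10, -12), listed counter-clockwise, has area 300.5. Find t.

0

Write out the shoelace sum; only the two edges meeting at L involve t:
2·Area = [(9·t − (-6)·7) + ((-6)·(-8) − (-13)·t)] + 511
       = 22·t + 601 = 601
⇒ t = 0.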